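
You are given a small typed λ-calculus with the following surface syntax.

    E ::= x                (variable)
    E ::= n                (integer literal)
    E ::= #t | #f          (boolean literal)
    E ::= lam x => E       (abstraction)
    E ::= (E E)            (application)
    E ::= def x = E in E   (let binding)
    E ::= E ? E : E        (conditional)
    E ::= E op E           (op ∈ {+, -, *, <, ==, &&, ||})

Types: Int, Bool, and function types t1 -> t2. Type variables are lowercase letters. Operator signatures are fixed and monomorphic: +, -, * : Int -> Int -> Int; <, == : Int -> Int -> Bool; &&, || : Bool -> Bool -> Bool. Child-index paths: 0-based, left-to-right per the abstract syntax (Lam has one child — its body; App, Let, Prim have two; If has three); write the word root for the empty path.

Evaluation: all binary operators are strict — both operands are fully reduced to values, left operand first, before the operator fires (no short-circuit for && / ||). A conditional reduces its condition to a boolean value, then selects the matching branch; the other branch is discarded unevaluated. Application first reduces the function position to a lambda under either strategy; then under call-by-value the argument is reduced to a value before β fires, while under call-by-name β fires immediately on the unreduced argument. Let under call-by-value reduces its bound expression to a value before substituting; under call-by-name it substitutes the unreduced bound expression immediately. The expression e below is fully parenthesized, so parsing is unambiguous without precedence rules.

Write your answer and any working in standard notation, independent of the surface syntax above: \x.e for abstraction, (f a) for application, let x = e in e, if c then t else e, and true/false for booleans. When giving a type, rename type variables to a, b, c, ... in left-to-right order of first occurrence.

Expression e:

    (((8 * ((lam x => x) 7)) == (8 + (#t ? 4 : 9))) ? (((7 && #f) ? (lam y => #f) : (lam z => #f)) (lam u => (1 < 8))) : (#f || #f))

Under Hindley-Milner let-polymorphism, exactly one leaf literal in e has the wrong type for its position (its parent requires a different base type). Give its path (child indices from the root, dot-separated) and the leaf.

Trace:
  unify Int ~ Int
x : a
\x._ : a -> a
  unify a -> a ~ Int -> b
  unify a ~ Int
  unify Int ~ b
_ _ : Int
  unify Int ~ Int
  unify Int ~ Int
  unify Int ~ Int
  unify Bool ~ Bool
  unify Int ~ Int
  unify Int ~ Int
  unify Int ~ Int
  unify Bool ~ Bool
  unify Int ~ Bool
  FAIL: mismatch Int ~ Bool

Answer: 1.0.0.0 : 7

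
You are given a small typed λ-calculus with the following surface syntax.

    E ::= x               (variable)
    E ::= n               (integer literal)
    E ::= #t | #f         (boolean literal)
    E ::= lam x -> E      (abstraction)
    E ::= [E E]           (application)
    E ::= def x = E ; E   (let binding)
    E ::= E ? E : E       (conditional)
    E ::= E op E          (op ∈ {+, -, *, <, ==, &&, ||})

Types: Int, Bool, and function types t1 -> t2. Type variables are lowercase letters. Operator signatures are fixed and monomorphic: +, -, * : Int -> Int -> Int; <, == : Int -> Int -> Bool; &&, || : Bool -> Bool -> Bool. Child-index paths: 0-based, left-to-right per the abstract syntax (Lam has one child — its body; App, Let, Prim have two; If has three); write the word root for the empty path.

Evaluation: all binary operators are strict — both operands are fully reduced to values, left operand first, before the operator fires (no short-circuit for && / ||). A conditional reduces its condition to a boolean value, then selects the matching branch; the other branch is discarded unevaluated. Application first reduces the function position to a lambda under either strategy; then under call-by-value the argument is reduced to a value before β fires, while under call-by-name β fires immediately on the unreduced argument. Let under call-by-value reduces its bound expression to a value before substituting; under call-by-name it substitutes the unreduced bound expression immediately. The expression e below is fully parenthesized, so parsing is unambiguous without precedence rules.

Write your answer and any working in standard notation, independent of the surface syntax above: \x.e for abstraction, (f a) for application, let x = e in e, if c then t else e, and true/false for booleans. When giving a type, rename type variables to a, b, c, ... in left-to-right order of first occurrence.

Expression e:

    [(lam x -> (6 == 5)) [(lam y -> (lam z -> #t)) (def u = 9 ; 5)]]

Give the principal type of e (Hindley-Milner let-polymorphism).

Answer: Bool

Working:
  unify Int ~ Int
  unify Int ~ Int
\x._ : a -> Bool
\z._ : c -> Bool
\y._ : b -> c -> Bool
let u : Int
  unify b -> c -> Bool ~ Int -> d
  unify b ~ Int
  unify c -> Bool ~ d
_ _ : c -> Bool
  unify a -> Bool ~ (c -> Bool) -> e
  unify a ~ c -> Bool
  unify Bool ~ e
_ _ : Bool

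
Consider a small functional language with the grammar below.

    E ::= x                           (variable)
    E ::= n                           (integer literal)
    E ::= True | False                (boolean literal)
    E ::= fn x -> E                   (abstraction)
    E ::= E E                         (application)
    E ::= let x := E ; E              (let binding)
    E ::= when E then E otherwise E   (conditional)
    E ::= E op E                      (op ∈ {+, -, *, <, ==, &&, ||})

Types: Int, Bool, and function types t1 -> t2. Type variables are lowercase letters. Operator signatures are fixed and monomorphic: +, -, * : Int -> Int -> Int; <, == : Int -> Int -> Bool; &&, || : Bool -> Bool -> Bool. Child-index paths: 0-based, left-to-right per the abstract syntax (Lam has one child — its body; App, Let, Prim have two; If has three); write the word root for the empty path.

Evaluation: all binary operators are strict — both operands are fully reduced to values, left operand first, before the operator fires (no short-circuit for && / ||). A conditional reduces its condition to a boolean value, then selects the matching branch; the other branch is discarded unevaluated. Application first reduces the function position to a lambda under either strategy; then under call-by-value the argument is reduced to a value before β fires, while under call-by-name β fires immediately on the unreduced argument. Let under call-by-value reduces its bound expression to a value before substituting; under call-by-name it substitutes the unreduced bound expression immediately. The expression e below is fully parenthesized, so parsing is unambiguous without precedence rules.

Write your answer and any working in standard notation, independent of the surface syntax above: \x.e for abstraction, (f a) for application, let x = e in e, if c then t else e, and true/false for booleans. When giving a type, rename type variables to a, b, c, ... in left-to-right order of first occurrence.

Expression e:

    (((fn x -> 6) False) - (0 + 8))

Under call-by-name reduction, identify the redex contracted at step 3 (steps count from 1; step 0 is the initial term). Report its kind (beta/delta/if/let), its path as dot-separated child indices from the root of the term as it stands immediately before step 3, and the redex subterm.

Answer: delta at root : (6 - 8)

Derivation:
step 0: (((\x.6) false) - (0 + 8))
step 1: [beta@0] (6 - (0 + 8))
step 2: [delta@1] (6 - 8)
step 3: [delta@root] -2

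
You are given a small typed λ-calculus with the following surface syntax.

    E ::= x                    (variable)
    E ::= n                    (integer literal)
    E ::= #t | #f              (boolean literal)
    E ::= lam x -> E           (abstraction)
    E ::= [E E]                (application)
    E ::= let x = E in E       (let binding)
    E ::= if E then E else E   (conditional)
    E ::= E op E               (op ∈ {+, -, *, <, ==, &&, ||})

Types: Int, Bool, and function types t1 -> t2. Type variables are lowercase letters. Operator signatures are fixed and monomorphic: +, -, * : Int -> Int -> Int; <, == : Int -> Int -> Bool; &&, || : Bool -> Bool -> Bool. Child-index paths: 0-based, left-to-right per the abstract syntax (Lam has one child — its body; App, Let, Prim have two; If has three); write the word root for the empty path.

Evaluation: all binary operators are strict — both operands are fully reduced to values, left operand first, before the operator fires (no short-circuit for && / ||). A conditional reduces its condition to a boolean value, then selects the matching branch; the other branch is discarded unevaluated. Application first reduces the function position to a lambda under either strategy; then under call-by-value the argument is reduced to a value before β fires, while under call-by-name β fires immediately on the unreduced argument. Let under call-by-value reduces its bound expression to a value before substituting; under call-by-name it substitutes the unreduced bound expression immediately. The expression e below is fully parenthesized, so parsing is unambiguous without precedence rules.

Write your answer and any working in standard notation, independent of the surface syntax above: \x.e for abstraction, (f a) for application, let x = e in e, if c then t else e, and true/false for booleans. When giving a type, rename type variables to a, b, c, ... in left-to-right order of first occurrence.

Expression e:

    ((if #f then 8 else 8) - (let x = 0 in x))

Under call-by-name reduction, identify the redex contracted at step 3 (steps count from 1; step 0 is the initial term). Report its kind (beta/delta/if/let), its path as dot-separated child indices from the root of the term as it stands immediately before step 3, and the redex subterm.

Answer: delta at root : (8 - 0)

Derivation:
step 0: ((if false then 8 else 8) - (let x = 0 in x))
step 1: [if@0] (8 - (let x = 0 in x))
step 2: [let@1] (8 - 0)
step 3: [delta@root] 8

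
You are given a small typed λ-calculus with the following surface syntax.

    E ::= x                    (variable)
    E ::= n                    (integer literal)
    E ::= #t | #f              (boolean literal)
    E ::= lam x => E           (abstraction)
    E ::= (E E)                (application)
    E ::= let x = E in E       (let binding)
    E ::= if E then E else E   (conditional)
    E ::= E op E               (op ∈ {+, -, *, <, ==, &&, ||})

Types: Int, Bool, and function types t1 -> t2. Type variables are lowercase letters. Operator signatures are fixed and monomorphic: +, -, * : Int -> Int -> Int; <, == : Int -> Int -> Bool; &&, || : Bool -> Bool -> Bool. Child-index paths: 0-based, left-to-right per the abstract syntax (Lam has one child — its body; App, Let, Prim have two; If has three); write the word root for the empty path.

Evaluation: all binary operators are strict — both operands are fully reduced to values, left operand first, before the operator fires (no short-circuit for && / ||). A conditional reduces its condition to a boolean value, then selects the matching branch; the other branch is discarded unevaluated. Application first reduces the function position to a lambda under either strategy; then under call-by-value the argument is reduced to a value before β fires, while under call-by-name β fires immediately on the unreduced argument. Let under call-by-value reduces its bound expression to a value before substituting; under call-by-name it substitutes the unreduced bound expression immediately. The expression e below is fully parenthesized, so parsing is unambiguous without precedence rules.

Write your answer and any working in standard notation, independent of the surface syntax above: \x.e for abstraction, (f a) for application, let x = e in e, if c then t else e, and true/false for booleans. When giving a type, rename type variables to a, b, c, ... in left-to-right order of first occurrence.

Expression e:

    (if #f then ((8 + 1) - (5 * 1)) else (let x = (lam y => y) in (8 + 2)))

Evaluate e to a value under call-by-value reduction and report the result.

Answer: 10

Derivation:
step 0: (if false then ((8 + 1) - (5 * 1)) else (let x = (\y.y) in (8 + 2)))
step 1: [if@root] (let x = (\y.y) in (8 + 2))
step 2: [let@root] (8 + 2)
step 3: [delta@root] 10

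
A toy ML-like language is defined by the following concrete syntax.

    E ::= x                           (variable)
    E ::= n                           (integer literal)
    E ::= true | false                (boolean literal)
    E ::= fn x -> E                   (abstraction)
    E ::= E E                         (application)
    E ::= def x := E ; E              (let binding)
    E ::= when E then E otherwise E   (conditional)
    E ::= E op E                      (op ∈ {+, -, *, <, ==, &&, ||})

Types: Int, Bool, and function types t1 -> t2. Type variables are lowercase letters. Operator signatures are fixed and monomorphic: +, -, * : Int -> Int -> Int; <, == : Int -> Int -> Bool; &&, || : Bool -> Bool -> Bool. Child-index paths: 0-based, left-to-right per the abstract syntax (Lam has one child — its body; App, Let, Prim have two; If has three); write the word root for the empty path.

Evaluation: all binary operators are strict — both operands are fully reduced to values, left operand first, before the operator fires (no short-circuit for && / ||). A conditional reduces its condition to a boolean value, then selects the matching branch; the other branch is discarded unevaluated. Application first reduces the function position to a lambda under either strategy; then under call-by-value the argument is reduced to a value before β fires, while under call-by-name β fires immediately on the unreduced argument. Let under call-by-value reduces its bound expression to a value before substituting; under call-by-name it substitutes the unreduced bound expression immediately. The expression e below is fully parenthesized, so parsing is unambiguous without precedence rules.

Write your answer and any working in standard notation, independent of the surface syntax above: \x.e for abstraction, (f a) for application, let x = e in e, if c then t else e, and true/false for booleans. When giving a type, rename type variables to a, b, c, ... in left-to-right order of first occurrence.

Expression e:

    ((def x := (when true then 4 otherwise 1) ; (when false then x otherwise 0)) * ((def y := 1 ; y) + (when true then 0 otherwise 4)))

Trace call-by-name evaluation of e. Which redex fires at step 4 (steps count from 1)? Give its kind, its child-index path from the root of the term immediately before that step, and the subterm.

Answer: if at 1.1 : (if true then 0 else 4)

Working:
step 0: ((let x = (if true then 4 else 1) in (if false then x else 0)) * ((let y = 1 in y) + (if true then 0 else 4)))
step 1: [let@0] ((if false then (if true then 4 else 1) else 0) * ((let y = 1 in y) + (if true then 0 else 4)))
step 2: [if@0] (0 * ((let y = 1 in y) + (if true then 0 else 4)))
step 3: [let@1.0] (0 * (1 + (if true then 0 else 4)))
step 4: [if@1.1] (0 * (1 + 0))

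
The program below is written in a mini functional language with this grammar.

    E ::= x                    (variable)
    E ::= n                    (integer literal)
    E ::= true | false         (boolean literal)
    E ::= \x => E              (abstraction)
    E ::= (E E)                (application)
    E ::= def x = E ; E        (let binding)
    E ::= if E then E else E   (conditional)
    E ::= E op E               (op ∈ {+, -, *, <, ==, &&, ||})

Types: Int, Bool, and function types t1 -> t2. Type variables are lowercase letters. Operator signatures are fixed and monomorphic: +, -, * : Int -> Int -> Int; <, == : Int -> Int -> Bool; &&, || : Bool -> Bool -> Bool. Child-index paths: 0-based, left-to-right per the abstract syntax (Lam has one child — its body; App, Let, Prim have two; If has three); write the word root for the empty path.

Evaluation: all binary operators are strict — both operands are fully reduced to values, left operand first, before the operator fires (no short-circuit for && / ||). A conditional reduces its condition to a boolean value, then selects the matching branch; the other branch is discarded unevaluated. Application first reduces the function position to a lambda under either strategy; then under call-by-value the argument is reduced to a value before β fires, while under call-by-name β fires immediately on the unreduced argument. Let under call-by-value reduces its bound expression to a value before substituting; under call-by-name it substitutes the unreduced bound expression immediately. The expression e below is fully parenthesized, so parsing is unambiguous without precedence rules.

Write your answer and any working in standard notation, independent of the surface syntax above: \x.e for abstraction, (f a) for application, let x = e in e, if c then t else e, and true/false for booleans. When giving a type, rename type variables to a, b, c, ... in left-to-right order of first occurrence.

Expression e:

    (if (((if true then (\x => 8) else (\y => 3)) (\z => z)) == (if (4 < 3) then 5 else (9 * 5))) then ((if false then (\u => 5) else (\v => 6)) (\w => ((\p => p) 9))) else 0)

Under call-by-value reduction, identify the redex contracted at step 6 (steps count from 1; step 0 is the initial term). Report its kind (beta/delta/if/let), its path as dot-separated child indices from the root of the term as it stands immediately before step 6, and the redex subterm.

Working:
step 0: (if (((if true then (\x.8) else (\y.3)) (\z.z)) == (if (4 < 3) then 5 else (9 * 5))) then ((if false then (\u.5) else (\v.6)) (\w.((\p.p) 9))) else 0)
step 1: [if@0.0.0] (if (((\x.8) (\z.z)) == (if (4 < 3) then 5 else (9 * 5))) then ((if false then (\u.5) else (\v.6)) (\w.((\p.p) 9))) else 0)
step 2: [beta@0.0] (if (8 == (if (4 < 3) then 5 else (9 * 5))) then ((if false then (\u.5) else (\v.6)) (\w.((\p.p) 9))) else 0)
step 3: [delta@0.1.0] (if (8 == (if false then 5 else (9 * 5))) then ((if false then (\u.5) else (\v.6)) (\w.((\p.p) 9))) else 0)
step 4: [if@0.1] (if (8 == (9 * 5)) then ((if false then (\u.5) else (\v.6)) (\w.((\p.p) 9))) else 0)
step 5: [delta@0.1] (if (8 == 45) then ((if false then (\u.5) else (\v.6)) (\w.((\p.p) 9))) else 0)
step 6: [delta@0] (if false then ((if false then (\u.5) else (\v.6)) (\w.((\p.p) 9))) else 0)

Answer: delta at 0 : (8 == 45)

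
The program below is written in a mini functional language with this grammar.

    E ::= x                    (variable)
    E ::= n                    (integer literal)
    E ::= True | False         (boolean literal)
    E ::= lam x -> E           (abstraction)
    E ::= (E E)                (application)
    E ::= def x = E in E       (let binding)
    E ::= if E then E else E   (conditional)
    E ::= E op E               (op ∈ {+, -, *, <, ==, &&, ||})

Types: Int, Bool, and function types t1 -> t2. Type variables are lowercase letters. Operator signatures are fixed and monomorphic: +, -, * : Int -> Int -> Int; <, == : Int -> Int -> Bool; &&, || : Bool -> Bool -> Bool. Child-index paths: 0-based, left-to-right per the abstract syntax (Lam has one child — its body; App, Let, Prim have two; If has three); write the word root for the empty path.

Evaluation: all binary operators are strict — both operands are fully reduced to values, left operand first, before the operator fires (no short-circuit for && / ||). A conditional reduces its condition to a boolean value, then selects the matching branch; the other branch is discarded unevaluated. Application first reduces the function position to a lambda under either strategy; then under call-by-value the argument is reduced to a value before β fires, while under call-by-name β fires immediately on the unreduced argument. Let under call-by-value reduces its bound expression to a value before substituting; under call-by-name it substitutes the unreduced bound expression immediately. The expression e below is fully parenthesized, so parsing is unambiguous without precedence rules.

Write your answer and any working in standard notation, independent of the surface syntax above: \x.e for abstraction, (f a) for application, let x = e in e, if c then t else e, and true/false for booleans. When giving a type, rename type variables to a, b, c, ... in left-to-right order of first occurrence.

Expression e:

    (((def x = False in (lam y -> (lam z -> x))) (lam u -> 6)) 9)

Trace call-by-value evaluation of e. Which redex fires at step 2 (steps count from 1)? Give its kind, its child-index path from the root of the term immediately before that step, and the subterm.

Answer: beta at 0 : ((\y.(\z.false)) (\u.6))

Working:
step 0: (((let x = false in (\y.(\z.x))) (\u.6)) 9)
step 1: [let@0.0] (((\y.(\z.false)) (\u.6)) 9)
step 2: [beta@0] ((\z.false) 9)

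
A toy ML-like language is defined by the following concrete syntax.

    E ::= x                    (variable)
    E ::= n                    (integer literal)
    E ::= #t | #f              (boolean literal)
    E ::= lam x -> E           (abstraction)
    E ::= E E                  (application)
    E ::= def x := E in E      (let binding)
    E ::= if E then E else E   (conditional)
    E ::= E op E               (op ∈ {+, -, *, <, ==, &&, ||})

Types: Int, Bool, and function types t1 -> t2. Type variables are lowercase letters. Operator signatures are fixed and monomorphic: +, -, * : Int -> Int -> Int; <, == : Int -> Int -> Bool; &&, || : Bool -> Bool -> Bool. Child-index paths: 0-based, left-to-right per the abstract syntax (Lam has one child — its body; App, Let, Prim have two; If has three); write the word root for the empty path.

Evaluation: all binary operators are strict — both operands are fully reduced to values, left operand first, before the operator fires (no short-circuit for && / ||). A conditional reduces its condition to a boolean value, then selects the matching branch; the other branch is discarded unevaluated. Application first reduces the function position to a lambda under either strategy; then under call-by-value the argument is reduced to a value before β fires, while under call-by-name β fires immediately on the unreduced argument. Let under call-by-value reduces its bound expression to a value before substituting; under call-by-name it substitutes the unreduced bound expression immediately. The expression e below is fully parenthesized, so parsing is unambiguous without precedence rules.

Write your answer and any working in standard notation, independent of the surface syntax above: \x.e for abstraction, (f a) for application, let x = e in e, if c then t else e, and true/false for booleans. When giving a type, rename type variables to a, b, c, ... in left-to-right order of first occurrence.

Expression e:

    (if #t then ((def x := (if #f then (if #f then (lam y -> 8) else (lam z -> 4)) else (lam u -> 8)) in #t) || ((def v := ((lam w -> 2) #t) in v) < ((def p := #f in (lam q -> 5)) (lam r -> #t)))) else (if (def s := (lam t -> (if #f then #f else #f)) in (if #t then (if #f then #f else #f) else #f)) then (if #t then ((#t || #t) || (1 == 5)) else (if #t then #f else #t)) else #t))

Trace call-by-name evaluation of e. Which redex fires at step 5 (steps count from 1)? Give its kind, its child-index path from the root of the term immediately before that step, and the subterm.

Trace:
step 0: (if true then ((let x = (if false then (if false then (\y.8) else (\z.4)) else (\u.8)) in true) || ((let v = ((\w.2) true) in v) < ((let p = false in (\q.5)) (\r.true)))) else (if (let s = (\t.(if false then false else false)) in (if true then (if false then false else false) else false)) then (if true then ((true || true) || (1 == 5)) else (if true then false else true)) else true))
step 1: [if@root] ((let x = (if false then (if false then (\y.8) else (\z.4)) else (\u.8)) in true) || ((let v = ((\w.2) true) in v) < ((let p = false in (\q.5)) (\r.true))))
step 2: [let@0] (true || ((let v = ((\w.2) true) in v) < ((let p = false in (\q.5)) (\r.true))))
step 3: [let@1.0] (true || (((\w.2) true) < ((let p = false in (\q.5)) (\r.true))))
step 4: [beta@1.0] (true || (2 < ((let p = false in (\q.5)) (\r.true))))
step 5: [let@1.1.0] (true || (2 < ((\q.5) (\r.true))))

Answer: let at 1.1.0 : (let p = false in (\q.5))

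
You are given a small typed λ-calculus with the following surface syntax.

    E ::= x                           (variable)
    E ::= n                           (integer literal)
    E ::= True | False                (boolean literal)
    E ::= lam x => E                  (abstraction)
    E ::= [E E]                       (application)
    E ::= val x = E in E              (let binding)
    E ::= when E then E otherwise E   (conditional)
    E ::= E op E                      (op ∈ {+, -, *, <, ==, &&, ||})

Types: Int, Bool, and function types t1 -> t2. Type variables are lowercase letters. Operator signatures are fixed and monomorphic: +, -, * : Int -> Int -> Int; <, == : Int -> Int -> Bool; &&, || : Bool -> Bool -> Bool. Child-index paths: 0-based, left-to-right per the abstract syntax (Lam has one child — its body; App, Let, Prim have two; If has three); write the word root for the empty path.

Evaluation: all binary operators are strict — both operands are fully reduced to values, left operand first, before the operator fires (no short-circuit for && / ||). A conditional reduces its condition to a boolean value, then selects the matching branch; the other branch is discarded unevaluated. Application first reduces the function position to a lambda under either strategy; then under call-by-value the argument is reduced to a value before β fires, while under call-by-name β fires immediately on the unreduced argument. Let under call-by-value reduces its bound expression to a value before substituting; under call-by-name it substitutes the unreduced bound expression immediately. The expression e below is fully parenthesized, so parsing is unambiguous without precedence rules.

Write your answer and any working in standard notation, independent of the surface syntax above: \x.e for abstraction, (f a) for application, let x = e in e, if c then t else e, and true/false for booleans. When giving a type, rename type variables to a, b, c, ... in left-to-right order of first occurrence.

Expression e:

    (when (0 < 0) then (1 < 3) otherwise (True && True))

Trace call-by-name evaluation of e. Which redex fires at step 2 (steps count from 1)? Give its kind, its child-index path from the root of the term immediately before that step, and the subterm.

Answer: if at root : (if false then (1 < 3) else (true && true))

Trace:
step 0: (if (0 < 0) then (1 < 3) else (true && true))
step 1: [delta@0] (if false then (1 < 3) else (true && true))
step 2: [if@root] (true && true)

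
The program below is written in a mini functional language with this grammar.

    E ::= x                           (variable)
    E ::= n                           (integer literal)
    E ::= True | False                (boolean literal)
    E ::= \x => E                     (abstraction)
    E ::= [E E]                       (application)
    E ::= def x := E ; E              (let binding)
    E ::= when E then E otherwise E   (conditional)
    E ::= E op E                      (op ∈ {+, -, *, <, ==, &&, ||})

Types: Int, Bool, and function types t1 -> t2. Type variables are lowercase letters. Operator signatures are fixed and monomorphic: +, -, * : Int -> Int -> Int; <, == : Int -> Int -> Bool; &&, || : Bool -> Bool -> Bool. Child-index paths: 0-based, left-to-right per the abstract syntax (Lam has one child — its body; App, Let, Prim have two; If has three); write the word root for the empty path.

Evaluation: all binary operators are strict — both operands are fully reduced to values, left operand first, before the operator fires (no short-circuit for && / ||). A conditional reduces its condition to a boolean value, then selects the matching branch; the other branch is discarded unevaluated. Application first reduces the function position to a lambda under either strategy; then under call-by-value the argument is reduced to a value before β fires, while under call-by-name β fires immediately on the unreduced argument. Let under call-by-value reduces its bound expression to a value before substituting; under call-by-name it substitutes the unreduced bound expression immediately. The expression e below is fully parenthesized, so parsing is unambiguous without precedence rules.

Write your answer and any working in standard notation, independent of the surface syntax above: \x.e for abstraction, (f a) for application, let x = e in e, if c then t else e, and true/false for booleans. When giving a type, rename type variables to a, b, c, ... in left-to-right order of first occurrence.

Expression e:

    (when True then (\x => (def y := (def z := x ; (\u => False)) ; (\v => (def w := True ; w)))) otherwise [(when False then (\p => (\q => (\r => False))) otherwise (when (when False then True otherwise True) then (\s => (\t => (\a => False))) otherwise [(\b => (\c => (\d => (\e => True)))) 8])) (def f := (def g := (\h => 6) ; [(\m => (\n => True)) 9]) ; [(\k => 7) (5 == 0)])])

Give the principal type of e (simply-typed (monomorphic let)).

Answer: a -> b -> Bool

Derivation:
  unify Bool ~ Bool
x : a
let z : a
\u._ : b -> Bool
let y : b -> Bool
let w : Bool
w : Bool
\v._ : c -> Bool
\x._ : a -> c -> Bool
  unify Bool ~ Bool
\r._ : f -> Bool
\q._ : e -> f -> Bool
\p._ : d -> e -> f -> Bool
  unify Bool ~ Bool
  unify Bool ~ Bool
  unify Bool ~ Bool
\a._ : i -> Bool
\t._ : h -> i -> Bool
\s._ : g -> h -> i -> Bool
\e._ : m -> Bool
\d._ : l -> m -> Bool
\c._ : k -> l -> m -> Bool
\b._ : j -> k -> l -> m -> Bool
  unify j -> k -> l -> m -> Bool ~ Int -> n
  unify j ~ Int
  unify k -> l -> m -> Bool ~ n
_ _ : k -> l -> m -> Bool
  unify g -> h -> i -> Bool ~ k -> l -> m -> Bool
  unify g ~ k
  unify h -> i -> Bool ~ l -> m -> Bool
  unify h ~ l
  unify i -> Bool ~ m -> Bool
  unify i ~ m
  unify Bool ~ Bool
  unify d -> e -> f -> Bool ~ k -> l -> m -> Bool
  unify d ~ k
  unify e -> f -> Bool ~ l -> m -> Bool
  unify e ~ l
  unify f -> Bool ~ m -> Bool
  unify f ~ m
  unify Bool ~ Bool
\h._ : o -> Int
let g : o -> Int
\n._ : q -> Bool
\m._ : p -> q -> Bool
  unify p -> q -> Bool ~ Int -> r
  unify p ~ Int
  unify q -> Bool ~ r
_ _ : q -> Bool
let f : q -> Bool
\k._ : s -> Int
  unify Int ~ Int
  unify Int ~ Int
  unify s -> Int ~ Bool -> t
  unify s ~ Bool
  unify Int ~ t
_ _ : Int
  unify k -> l -> m -> Bool ~ Int -> u
  unify k ~ Int
  unify l -> m -> Bool ~ u
_ _ : l -> m -> Bool
  unify a -> c -> Bool ~ l -> m -> Bool
  unify a ~ l
  unify c -> Bool ~ m -> Bool
  unify c ~ m
  unify Bool ~ Bool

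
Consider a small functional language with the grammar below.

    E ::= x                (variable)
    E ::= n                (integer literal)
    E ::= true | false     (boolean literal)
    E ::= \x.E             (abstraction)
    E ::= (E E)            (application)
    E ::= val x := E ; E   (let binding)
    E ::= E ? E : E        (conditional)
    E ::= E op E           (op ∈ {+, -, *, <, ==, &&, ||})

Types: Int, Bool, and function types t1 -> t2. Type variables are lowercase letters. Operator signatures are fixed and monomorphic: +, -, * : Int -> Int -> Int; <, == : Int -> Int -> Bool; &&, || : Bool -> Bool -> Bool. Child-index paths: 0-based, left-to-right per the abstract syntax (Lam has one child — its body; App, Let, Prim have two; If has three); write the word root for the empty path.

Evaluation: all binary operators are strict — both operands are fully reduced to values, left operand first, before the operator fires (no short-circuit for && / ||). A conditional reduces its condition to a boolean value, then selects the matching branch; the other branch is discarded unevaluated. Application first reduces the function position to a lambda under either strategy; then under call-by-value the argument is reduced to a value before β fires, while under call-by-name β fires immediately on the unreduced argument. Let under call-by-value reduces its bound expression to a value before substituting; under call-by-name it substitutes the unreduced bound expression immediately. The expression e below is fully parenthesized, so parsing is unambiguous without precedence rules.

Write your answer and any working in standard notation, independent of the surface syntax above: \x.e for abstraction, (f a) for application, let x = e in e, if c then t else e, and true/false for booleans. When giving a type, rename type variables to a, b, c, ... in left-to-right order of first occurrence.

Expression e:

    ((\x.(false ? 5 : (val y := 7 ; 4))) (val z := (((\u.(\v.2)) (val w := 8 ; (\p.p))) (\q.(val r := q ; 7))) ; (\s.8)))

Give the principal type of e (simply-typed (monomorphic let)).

Answer: Int

Working:
  unify Bool ~ Bool
let y : Int
  unify Int ~ Int
\x._ : a -> Int
\v._ : c -> Int
\u._ : b -> c -> Int
let w : Int
p : d
\p._ : d -> d
  unify b -> c -> Int ~ (d -> d) -> e
  unify b ~ d -> d
  unify c -> Int ~ e
_ _ : c -> Int
q : f
let r : f
\q._ : f -> Int
  unify c -> Int ~ (f -> Int) -> g
  unify c ~ f -> Int
  unify Int ~ g
_ _ : Int
let z : Int
\s._ : h -> Int
  unify a -> Int ~ (h -> Int) -> i
  unify a ~ h -> Int
  unify Int ~ i
_ _ : Int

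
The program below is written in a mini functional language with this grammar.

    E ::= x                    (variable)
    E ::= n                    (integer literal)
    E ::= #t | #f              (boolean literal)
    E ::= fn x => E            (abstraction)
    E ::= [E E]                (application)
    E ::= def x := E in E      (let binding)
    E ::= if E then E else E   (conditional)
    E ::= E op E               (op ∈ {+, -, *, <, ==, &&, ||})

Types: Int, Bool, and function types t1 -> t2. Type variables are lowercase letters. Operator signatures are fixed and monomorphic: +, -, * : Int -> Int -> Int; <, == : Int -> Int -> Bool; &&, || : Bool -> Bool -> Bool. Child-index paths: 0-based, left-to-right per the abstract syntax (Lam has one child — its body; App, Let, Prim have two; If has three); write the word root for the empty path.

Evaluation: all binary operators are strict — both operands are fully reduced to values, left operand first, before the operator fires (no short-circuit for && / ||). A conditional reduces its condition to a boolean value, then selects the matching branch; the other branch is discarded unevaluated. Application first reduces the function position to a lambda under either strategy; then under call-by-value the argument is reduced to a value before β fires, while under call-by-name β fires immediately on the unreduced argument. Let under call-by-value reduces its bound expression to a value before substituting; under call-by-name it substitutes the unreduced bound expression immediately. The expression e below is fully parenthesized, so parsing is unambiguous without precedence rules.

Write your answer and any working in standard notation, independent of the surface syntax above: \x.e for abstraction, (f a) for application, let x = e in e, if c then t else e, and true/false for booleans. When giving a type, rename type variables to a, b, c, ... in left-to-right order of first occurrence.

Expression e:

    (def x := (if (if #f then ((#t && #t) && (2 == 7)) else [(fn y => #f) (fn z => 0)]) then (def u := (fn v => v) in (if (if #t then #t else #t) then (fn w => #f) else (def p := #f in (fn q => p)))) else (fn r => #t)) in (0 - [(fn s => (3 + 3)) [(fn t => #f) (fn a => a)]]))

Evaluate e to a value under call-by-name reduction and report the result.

Answer: -6

Derivation:
step 0: (let x = (if (if false then ((true && true) && (2 == 7)) else ((\y.false) (\z.0))) then (let u = (\v.v) in (if (if true then true else true) then (\w.false) else (let p = false in (\q.p)))) else (\r.true)) in (0 - ((\s.(3 + 3)) ((\t.false) (\a.a)))))
step 1: [let@root] (0 - ((\s.(3 + 3)) ((\t.false) (\a.a))))
step 2: [beta@1] (0 - (3 + 3))
step 3: [delta@1] (0 - 6)
step 4: [delta@root] -6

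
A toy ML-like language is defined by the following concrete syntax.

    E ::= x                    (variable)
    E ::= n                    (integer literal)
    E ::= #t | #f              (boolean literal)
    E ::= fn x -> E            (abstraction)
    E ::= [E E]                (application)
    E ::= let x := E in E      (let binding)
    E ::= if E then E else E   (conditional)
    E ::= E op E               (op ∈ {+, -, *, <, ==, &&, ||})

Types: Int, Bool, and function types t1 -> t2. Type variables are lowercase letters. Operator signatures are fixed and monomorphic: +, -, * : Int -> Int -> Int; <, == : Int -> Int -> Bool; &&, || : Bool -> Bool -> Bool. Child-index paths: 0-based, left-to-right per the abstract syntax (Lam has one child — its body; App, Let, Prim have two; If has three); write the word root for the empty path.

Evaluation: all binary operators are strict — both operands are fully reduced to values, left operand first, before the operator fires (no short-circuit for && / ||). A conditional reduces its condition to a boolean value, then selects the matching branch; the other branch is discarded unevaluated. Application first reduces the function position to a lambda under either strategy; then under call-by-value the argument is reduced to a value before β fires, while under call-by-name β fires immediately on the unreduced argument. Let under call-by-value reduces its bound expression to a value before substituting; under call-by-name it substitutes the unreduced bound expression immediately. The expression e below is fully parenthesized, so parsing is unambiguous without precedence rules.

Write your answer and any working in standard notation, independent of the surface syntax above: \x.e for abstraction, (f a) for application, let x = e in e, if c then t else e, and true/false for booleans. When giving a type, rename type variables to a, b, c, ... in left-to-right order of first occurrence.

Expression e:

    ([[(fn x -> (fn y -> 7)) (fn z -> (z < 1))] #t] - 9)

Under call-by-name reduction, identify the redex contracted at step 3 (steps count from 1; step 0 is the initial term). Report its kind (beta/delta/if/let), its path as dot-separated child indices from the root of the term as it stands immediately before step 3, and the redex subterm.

Derivation:
step 0: ((((\x.(\y.7)) (\z.(z < 1))) true) - 9)
step 1: [beta@0.0] (((\y.7) true) - 9)
step 2: [beta@0] (7 - 9)
step 3: [delta@root] -2

Answer: delta at root : (7 - 9)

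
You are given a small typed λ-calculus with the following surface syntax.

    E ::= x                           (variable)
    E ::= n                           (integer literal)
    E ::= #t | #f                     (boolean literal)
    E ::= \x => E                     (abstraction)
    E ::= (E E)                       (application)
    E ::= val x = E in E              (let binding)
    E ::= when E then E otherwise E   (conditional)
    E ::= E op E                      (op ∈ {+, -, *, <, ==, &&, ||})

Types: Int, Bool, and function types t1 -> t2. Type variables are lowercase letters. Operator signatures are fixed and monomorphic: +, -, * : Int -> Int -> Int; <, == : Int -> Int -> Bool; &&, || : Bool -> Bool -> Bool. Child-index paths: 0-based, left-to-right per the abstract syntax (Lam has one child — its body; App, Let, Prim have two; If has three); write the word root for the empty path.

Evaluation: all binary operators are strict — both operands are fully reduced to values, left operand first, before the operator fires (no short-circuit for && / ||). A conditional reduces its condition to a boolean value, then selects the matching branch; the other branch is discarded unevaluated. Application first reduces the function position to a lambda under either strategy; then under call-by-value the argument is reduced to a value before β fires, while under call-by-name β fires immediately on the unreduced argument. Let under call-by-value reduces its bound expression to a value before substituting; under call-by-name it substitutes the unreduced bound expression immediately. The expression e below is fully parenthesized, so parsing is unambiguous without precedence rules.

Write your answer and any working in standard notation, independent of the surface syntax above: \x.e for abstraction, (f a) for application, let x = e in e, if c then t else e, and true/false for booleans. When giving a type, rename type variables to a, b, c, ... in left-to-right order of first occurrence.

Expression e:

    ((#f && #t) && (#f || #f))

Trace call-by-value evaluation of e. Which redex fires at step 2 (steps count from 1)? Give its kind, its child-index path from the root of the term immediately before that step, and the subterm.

Derivation:
step 0: ((false && true) && (false || false))
step 1: [delta@0] (false && (false || false))
step 2: [delta@1] (false && false)

Answer: delta at 1 : (false || false)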